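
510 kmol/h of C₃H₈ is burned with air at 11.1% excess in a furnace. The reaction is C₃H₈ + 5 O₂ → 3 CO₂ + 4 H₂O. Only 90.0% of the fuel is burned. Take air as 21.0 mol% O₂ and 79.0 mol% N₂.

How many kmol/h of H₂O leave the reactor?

1840 kmol/h

Stoichiometric O₂ = 5 × 510 = 2550 kmol/h; O₂ fed = 2550 × 1.111 = 2833 kmol/h.
N₂ fed = 2833 × 79/21 = 10660 kmol/h.
Fuel reacted = 0.9 × 510 → ξ = 459 kmol/h.
Outlet (n = n₀ + ν ξ):
  C₃H₈: 510 − 1(459) = 51
  O₂: 2833 − 5(459) = 538.1
  N₂: 10660 (inert)
  CO₂: 0 + 3(459) = 1377
  H₂O: 0 + 4(459) = 1836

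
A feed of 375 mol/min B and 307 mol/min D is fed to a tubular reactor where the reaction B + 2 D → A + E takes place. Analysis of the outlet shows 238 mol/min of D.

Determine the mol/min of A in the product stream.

For D: n = n₀ − 2ξ → 238 = 307 − 2ξ, giving ξ = 34.5 mol/min.
Outlet amounts (n = n₀ + ν ξ):
  B: 375 − 1(34.5) = 340.5
  D: 307 − 2(34.5) = 238
  A: 0 + 1(34.5) = 34.5
  E: 0 + 1(34.5) = 34.5

34.5 mol/min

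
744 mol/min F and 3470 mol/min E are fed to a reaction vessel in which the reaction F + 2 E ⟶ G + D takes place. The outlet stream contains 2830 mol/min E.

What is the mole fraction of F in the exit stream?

For E: n = n₀ − 2ξ → 2830 = 3470 − 2ξ, giving ξ = 320 mol/min.
Outlet amounts (n = n₀ + ν ξ):
  F: 744 − 1(320) = 424
  E: 3470 − 2(320) = 2830
  G: 0 + 1(320) = 320
  D: 0 + 1(320) = 320
Total out = 3894 mol/min; y_F = 424 / 3894 = 0.1089.

0.109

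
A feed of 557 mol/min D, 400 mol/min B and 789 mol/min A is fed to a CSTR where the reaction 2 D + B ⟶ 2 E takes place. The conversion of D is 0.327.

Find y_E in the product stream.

0.11

D reacted = 0.327 × 557 = 182.1 mol/min; ν_D = −2, so ξ = 182.1/2 = 91.07 mol/min.
Outlet amounts (n = n₀ + ν ξ):
  D: 557 − 2(91.07) = 374.9
  B: 400 − 1(91.07) = 308.9
  E: 0 + 2(91.07) = 182.1
  A: 789 (inert)
Total out = 1655 mol/min; y_E = 182.1 / 1655 = 0.1101.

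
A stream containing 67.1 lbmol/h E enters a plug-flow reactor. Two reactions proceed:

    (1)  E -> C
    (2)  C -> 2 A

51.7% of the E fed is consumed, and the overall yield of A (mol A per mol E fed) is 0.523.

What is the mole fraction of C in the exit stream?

0.203

Conversion of E: E consumed = 1ξ₁ = 0.517 × 67.1 → ξ₁ = 34.69 lbmol/h.
Yield of A: 2ξ₂ / 67.1 = 0.523 → ξ₂ = 17.55 lbmol/h.
Outlet amounts (n = n₀ + Σ ν·ξ):
  E: 67.1 − 1(34.69) = 32.41
  C: 0 + 1(34.69) − 1(17.55) = 17.14
  A: 0 + 2(17.55) = 35.09
Total out = 84.65 lbmol/h; y_C = 17.14 / 84.65 = 0.2025.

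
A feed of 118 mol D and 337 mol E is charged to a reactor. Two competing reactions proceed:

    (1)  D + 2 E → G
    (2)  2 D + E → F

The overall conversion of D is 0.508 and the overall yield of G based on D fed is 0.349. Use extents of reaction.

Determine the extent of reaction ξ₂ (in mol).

ξ₂ = 9.38 mol

Yield of G: 1ξ₁ / 118 = 0.349 → ξ₁ = 41.18 mol.
Conversion of D: 1ξ₁ + 2ξ₂ = 0.508 × 118 = 59.94 → ξ₂ = 9.381 mol.
Outlet amounts (n = n₀ + Σ ν·ξ):
  D: 118 − 1(41.18) − 2(9.381) = 58.06
  E: 337 − 2(41.18) − 1(9.381) = 245.3
  G: 0 + 1(41.18) = 41.18
  F: 0 + 1(9.381) = 9.381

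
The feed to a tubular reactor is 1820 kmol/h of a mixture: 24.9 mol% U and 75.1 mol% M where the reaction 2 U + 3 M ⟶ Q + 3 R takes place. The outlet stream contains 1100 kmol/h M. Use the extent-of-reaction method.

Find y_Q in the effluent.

For M: n = n₀ − 3ξ → 1100 = 1367 − 3ξ, giving ξ = 88.94 kmol/h.
Outlet amounts (n = n₀ + ν ξ):
  U: 453.2 − 2(88.94) = 275.3
  M: 1367 − 3(88.94) = 1100
  Q: 0 + 1(88.94) = 88.94
  R: 0 + 3(88.94) = 266.8
Total out = 1731 kmol/h; y_Q = 88.94 / 1731 = 0.05138.

0.0514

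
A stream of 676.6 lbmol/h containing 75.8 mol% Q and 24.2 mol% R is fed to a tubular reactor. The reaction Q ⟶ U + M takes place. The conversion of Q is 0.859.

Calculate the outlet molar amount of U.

Q reacted = 0.859 × 512.9 = 440.5 lbmol/h; ν_Q = −1, so ξ = 440.5/1 = 440.5 lbmol/h.
Outlet amounts (n = n₀ + ν ξ):
  Q: 512.9 − 1(440.5) = 72.31
  U: 0 + 1(440.5) = 440.5
  M: 0 + 1(440.5) = 440.5
  R: 163.7 (inert)

441 lbmol/h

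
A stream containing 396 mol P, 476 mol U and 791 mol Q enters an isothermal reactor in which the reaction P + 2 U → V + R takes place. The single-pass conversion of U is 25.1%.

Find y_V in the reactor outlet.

U reacted = 0.251 × 476 = 119.5 mol; ν_U = −2, so ξ = 119.5/2 = 59.74 mol.
Outlet amounts (n = n₀ + ν ξ):
  P: 396 − 1(59.74) = 336.3
  U: 476 − 2(59.74) = 356.5
  V: 0 + 1(59.74) = 59.74
  R: 0 + 1(59.74) = 59.74
  Q: 791 (inert)
Total out = 1603 mol; y_V = 59.74 / 1603 = 0.03726.

0.0373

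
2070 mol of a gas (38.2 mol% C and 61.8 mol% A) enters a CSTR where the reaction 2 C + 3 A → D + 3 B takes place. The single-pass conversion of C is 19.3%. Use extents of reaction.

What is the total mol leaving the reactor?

1990 mol

C reacted = 0.193 × 790.7 = 152.6 mol; ν_C = −2, so ξ = 152.6/2 = 76.31 mol.
Outlet amounts (n = n₀ + ν ξ):
  C: 790.7 − 2(76.31) = 638.1
  A: 1279 − 3(76.31) = 1050
  D: 0 + 1(76.31) = 76.31
  B: 0 + 3(76.31) = 228.9
Total out = 638.1 + 1050 + 76.31 + 228.9 = 1994 mol.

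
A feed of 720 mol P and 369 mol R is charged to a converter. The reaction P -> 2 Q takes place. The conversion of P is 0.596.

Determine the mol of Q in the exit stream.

P reacted = 0.596 × 720 = 429.1 mol; ν_P = −1, so ξ = 429.1/1 = 429.1 mol.
Outlet amounts (n = n₀ + ν ξ):
  P: 720 − 1(429.1) = 290.9
  Q: 0 + 2(429.1) = 858.2
  R: 369 (inert)

858 mol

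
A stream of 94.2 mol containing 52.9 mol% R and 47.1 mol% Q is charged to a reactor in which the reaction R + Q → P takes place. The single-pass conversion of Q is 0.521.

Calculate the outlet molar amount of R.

26.7 mol

Q reacted = 0.521 × 44.37 = 23.12 mol; ν_Q = −1, so ξ = 23.12/1 = 23.12 mol.
Outlet amounts (n = n₀ + ν ξ):
  R: 49.83 − 1(23.12) = 26.72
  Q: 44.37 − 1(23.12) = 21.25
  P: 0 + 1(23.12) = 23.12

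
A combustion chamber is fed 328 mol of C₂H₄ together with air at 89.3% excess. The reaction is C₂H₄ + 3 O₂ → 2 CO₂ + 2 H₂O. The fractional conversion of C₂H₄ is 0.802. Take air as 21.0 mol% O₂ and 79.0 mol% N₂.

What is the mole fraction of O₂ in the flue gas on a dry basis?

0.124

Stoichiometric O₂ = 3 × 328 = 984 mol; O₂ fed = 984 × 1.893 = 1863 mol.
N₂ fed = 1863 × 79/21 = 7007 mol.
Fuel reacted = 0.802 × 328 → ξ = 263.1 mol.
Outlet (n = n₀ + ν ξ):
  C₂H₄: 328 − 1(263.1) = 64.94
  O₂: 1863 − 3(263.1) = 1074
  N₂: 7007 (inert)
  CO₂: 0 + 2(263.1) = 526.1
  H₂O: 0 + 2(263.1) = 526.1
Dry total = 8672 mol; y_O₂ (dry) = 1074 / 8672 = 0.1238.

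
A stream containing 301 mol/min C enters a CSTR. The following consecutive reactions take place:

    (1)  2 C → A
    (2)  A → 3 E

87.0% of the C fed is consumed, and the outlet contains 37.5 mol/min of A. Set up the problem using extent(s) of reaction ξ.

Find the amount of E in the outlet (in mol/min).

280 mol/min

Conversion of C: C consumed = 2ξ₁ = 0.87 × 301 → ξ₁ = 130.9 mol/min.
A balance: n_A = 0 + 1ξ₁ − 1ξ₂ = 37.5 → ξ₂ = (1·130.9 − 37.5)/1 = 93.44 mol/min.
Outlet amounts (n = n₀ + Σ ν·ξ):
  C: 301 − 2(130.9) = 39.13
  A: 0 + 1(130.9) − 1(93.44) = 37.5
  E: 0 + 3(93.44) = 280.3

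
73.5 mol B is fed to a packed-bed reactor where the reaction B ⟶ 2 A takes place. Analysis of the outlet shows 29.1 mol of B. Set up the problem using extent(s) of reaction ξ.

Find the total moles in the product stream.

118 mol

For B: n = n₀ − 1ξ → 29.1 = 73.5 − 1ξ, giving ξ = 44.4 mol.
Outlet amounts (n = n₀ + ν ξ):
  B: 73.5 − 1(44.4) = 29.1
  A: 0 + 2(44.4) = 88.8
Total out = 29.1 + 88.8 = 117.9 mol.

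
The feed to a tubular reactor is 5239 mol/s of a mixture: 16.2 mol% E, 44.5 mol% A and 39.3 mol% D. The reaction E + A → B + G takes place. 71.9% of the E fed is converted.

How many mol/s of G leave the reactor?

610 mol/s

E reacted = 0.719 × 848.7 = 610.2 mol/s; ν_E = −1, so ξ = 610.2/1 = 610.2 mol/s.
Outlet amounts (n = n₀ + ν ξ):
  E: 848.7 − 1(610.2) = 238.5
  A: 2331 − 1(610.2) = 1721
  B: 0 + 1(610.2) = 610.2
  G: 0 + 1(610.2) = 610.2
  D: 2059 (inert)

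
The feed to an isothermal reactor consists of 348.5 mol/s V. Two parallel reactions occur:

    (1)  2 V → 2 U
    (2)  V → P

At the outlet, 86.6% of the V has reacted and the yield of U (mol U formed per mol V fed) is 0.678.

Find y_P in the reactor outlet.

Yield of U: 2ξ₁ / 348.5 = 0.678 → ξ₁ = 118.1 mol/s.
Conversion of V: 2ξ₁ + 1ξ₂ = 0.866 × 348.5 = 301.8 → ξ₂ = 65.52 mol/s.
Outlet amounts (n = n₀ + Σ ν·ξ):
  V: 348.5 − 2(118.1) − 1(65.52) = 46.7
  U: 0 + 2(118.1) = 236.3
  P: 0 + 1(65.52) = 65.52
Total out = 348.5 mol/s; y_P = 65.52 / 348.5 = 0.188.

0.188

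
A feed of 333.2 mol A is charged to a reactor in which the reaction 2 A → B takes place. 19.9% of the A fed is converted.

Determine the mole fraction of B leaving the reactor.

A reacted = 0.199 × 333.2 = 66.31 mol; ν_A = −2, so ξ = 66.31/2 = 33.15 mol.
Outlet amounts (n = n₀ + ν ξ):
  A: 333.2 − 2(33.15) = 266.9
  B: 0 + 1(33.15) = 33.15
Total out = 300 mol; y_B = 33.15 / 300 = 0.1105.

0.11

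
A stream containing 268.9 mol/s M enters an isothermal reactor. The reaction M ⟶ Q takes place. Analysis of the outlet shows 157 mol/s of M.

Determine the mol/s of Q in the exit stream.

For M: n = n₀ − 1ξ → 157 = 268.9 − 1ξ, giving ξ = 111.9 mol/s.
Outlet amounts (n = n₀ + ν ξ):
  M: 268.9 − 1(111.9) = 157
  Q: 0 + 1(111.9) = 111.9

112 mol/s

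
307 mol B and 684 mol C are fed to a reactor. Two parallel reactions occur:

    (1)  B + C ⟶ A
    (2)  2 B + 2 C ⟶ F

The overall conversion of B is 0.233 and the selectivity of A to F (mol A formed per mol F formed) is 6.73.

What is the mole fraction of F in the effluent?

Conversion of B: B consumed = 0.233 × 307 = 71.53 mol = 1ξ₁ + 2ξ₂.
Selectivity: 1ξ₁ / (1ξ₂) = 6.73 → ξ₁ = 6.73 ξ₂.
Substitute: (1·6.73 + 2) ξ₂ = 71.53 → ξ₂ = 8.194 mol, ξ₁ = 55.14 mol.
Outlet amounts (n = n₀ + Σ ν·ξ):
  B: 307 − 1(55.14) − 2(8.194) = 235.5
  C: 684 − 1(55.14) − 2(8.194) = 612.5
  A: 0 + 1(55.14) = 55.14
  F: 0 + 1(8.194) = 8.194
Total out = 911.3 mol; y_F = 8.194 / 911.3 = 0.008991.

0.00899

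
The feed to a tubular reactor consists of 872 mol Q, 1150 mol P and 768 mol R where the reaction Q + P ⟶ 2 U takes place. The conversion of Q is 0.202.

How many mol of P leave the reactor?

974 mol

Q reacted = 0.202 × 872 = 176.1 mol; ν_Q = −1, so ξ = 176.1/1 = 176.1 mol.
Outlet amounts (n = n₀ + ν ξ):
  Q: 872 − 1(176.1) = 695.9
  P: 1150 − 1(176.1) = 973.9
  U: 0 + 2(176.1) = 352.3
  R: 768 (inert)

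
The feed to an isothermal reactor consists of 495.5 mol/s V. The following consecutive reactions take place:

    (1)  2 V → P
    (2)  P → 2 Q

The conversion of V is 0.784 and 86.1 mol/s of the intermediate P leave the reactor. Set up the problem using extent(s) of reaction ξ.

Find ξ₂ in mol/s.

Conversion of V: V consumed = 2ξ₁ = 0.784 × 495.5 → ξ₁ = 194.2 mol/s.
P balance: n_P = 0 + 1ξ₁ − 1ξ₂ = 86.1 → ξ₂ = (1·194.2 − 86.1)/1 = 108.1 mol/s.
Outlet amounts (n = n₀ + Σ ν·ξ):
  V: 495.5 − 2(194.2) = 107
  P: 0 + 1(194.2) − 1(108.1) = 86.1
  Q: 0 + 2(108.1) = 216.3

ξ₂ = 108 mol/s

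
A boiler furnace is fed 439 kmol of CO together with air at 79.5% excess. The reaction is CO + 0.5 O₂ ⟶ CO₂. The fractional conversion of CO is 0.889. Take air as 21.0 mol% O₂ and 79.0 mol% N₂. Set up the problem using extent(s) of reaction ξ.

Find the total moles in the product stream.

Stoichiometric O₂ = 0.5 × 439 = 219.5 kmol; O₂ fed = 219.5 × 1.795 = 394 kmol.
N₂ fed = 394 × 79/21 = 1482 kmol.
Fuel reacted = 0.889 × 439 → ξ = 390.3 kmol.
Outlet (n = n₀ + ν ξ):
  CO: 439 − 1(390.3) = 48.73
  O₂: 394 − 0.5(390.3) = 198.9
  N₂: 1482 (inert)
  CO₂: 0 + 1(390.3) = 390.3
Total out = 48.73 + 198.9 + 1482 + 390.3 = 2120 kmol.

2120 kmol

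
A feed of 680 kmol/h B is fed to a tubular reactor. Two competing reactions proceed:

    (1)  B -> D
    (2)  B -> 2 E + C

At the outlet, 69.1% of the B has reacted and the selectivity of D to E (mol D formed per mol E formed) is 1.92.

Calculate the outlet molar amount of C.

Conversion of B: B consumed = 0.691 × 680 = 469.9 kmol/h = 1ξ₁ + 1ξ₂.
Selectivity: 1ξ₁ / (2ξ₂) = 1.92 → ξ₁ = 3.84 ξ₂.
Substitute: (1·3.84 + 1) ξ₂ = 469.9 → ξ₂ = 97.08 kmol/h, ξ₁ = 372.8 kmol/h.
Outlet amounts (n = n₀ + Σ ν·ξ):
  B: 680 − 1(372.8) − 1(97.08) = 210.1
  D: 0 + 1(372.8) = 372.8
  E: 0 + 2(97.08) = 194.2
  C: 0 + 1(97.08) = 97.08

97.1 kmol/h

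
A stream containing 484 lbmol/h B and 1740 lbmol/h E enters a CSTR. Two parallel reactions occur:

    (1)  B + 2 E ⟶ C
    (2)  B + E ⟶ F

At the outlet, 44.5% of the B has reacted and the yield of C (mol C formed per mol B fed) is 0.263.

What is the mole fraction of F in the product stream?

0.0468

Yield of C: 1ξ₁ / 484 = 0.263 → ξ₁ = 127.3 lbmol/h.
Conversion of B: 1ξ₁ + 1ξ₂ = 0.445 × 484 = 215.4 → ξ₂ = 88.09 lbmol/h.
Outlet amounts (n = n₀ + Σ ν·ξ):
  B: 484 − 1(127.3) − 1(88.09) = 268.6
  E: 1740 − 2(127.3) − 1(88.09) = 1397
  C: 0 + 1(127.3) = 127.3
  F: 0 + 1(88.09) = 88.09
Total out = 1881 lbmol/h; y_F = 88.09 / 1881 = 0.04682.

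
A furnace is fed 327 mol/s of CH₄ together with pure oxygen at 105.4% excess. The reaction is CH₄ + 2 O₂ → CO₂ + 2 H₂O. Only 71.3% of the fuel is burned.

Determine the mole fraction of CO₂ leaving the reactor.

0.14

Stoichiometric O₂ = 2 × 327 = 654 mol/s; O₂ fed = 654 × 2.054 = 1343 mol/s.
Fuel reacted = 0.713 × 327 → ξ = 233.2 mol/s.
Outlet (n = n₀ + ν ξ):
  CH₄: 327 − 1(233.2) = 93.85
  O₂: 1343 − 2(233.2) = 877
  CO₂: 0 + 1(233.2) = 233.2
  H₂O: 0 + 2(233.2) = 466.3
Total out = 1670 mol/s; y_CO₂ = 233.2 / 1670 = 0.1396.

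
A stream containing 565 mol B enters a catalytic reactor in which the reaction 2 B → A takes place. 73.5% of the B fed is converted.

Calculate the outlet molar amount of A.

B reacted = 0.735 × 565 = 415.3 mol; ν_B = −2, so ξ = 415.3/2 = 207.6 mol.
Outlet amounts (n = n₀ + ν ξ):
  B: 565 − 2(207.6) = 149.7
  A: 0 + 1(207.6) = 207.6

208 mol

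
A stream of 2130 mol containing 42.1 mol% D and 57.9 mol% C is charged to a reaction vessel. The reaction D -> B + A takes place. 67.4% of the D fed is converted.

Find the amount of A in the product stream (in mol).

604 mol

D reacted = 0.674 × 896.7 = 604.4 mol; ν_D = −1, so ξ = 604.4/1 = 604.4 mol.
Outlet amounts (n = n₀ + ν ξ):
  D: 896.7 − 1(604.4) = 292.3
  B: 0 + 1(604.4) = 604.4
  A: 0 + 1(604.4) = 604.4
  C: 1233 (inert)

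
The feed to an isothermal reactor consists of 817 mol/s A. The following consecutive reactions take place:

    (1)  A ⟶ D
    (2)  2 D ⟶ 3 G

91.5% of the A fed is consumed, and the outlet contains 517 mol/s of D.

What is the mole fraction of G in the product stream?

Conversion of A: A consumed = 1ξ₁ = 0.915 × 817 → ξ₁ = 747.6 mol/s.
D balance: n_D = 0 + 1ξ₁ − 2ξ₂ = 517 → ξ₂ = (1·747.6 − 517)/2 = 115.3 mol/s.
Outlet amounts (n = n₀ + Σ ν·ξ):
  A: 817 − 1(747.6) = 69.44
  D: 0 + 1(747.6) − 2(115.3) = 517
  G: 0 + 3(115.3) = 345.8
Total out = 932.3 mol/s; y_G = 345.8 / 932.3 = 0.371.

0.371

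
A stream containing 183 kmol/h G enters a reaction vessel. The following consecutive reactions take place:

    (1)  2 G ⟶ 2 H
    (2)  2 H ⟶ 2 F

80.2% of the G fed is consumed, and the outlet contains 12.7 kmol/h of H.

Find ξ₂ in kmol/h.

Conversion of G: G consumed = 2ξ₁ = 0.802 × 183 → ξ₁ = 73.38 kmol/h.
H balance: n_H = 0 + 2ξ₁ − 2ξ₂ = 12.7 → ξ₂ = (2·73.38 − 12.7)/2 = 67.03 kmol/h.
Outlet amounts (n = n₀ + Σ ν·ξ):
  G: 183 − 2(73.38) = 36.23
  H: 0 + 2(73.38) − 2(67.03) = 12.7
  F: 0 + 2(67.03) = 134.1

ξ₂ = 67 kmol/h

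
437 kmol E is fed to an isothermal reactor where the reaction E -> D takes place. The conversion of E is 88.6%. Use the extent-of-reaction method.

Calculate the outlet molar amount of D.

387 kmol

E reacted = 0.886 × 437 = 387.2 kmol; ν_E = −1, so ξ = 387.2/1 = 387.2 kmol.
Outlet amounts (n = n₀ + ν ξ):
  E: 437 − 1(387.2) = 49.82
  D: 0 + 1(387.2) = 387.2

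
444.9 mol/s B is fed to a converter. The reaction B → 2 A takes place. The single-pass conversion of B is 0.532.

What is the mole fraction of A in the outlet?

B reacted = 0.532 × 444.9 = 236.7 mol/s; ν_B = −1, so ξ = 236.7/1 = 236.7 mol/s.
Outlet amounts (n = n₀ + ν ξ):
  B: 444.9 − 1(236.7) = 208.2
  A: 0 + 2(236.7) = 473.4
Total out = 681.6 mol/s; y_A = 473.4 / 681.6 = 0.6945.

0.695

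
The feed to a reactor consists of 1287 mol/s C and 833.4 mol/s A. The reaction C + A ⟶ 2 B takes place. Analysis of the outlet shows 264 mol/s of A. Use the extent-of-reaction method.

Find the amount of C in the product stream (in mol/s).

718 mol/s

For A: n = n₀ − 1ξ → 264 = 833.4 − 1ξ, giving ξ = 569.4 mol/s.
Outlet amounts (n = n₀ + ν ξ):
  C: 1287 − 1(569.4) = 717.6
  A: 833.4 − 1(569.4) = 264
  B: 0 + 2(569.4) = 1139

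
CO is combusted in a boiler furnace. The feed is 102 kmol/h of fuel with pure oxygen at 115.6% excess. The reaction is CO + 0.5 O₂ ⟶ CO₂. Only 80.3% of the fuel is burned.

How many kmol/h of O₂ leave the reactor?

69 kmol/h

Stoichiometric O₂ = 0.5 × 102 = 51 kmol/h; O₂ fed = 51 × 2.156 = 110 kmol/h.
Fuel reacted = 0.803 × 102 → ξ = 81.91 kmol/h.
Outlet (n = n₀ + ν ξ):
  CO: 102 − 1(81.91) = 20.09
  O₂: 110 − 0.5(81.91) = 69
  CO₂: 0 + 1(81.91) = 81.91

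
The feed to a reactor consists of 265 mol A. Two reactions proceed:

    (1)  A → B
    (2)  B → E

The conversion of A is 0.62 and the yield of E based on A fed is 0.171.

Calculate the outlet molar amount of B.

119 mol

Conversion of A: A consumed = 1ξ₁ = 0.62 × 265 → ξ₁ = 164.3 mol.
Yield of E: 1ξ₂ / 265 = 0.171 → ξ₂ = 45.32 mol.
Outlet amounts (n = n₀ + Σ ν·ξ):
  A: 265 − 1(164.3) = 100.7
  B: 0 + 1(164.3) − 1(45.32) = 119
  E: 0 + 1(45.32) = 45.32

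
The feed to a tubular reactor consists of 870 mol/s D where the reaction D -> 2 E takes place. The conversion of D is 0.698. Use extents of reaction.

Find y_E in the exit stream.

0.822

D reacted = 0.698 × 870 = 607.3 mol/s; ν_D = −1, so ξ = 607.3/1 = 607.3 mol/s.
Outlet amounts (n = n₀ + ν ξ):
  D: 870 − 1(607.3) = 262.7
  E: 0 + 2(607.3) = 1215
Total out = 1477 mol/s; y_E = 1215 / 1477 = 0.8221.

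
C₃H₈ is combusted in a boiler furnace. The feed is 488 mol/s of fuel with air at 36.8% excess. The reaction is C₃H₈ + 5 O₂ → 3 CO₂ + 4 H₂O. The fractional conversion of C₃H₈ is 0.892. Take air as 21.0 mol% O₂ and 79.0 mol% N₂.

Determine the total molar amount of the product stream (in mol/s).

16800 mol/s

Stoichiometric O₂ = 5 × 488 = 2440 mol/s; O₂ fed = 2440 × 1.368 = 3338 mol/s.
N₂ fed = 3338 × 79/21 = 12560 mol/s.
Fuel reacted = 0.892 × 488 → ξ = 435.3 mol/s.
Outlet (n = n₀ + ν ξ):
  C₃H₈: 488 − 1(435.3) = 52.7
  O₂: 3338 − 5(435.3) = 1161
  N₂: 12560 (inert)
  CO₂: 0 + 3(435.3) = 1306
  H₂O: 0 + 4(435.3) = 1741
Total out = 52.7 + 1161 + 12560 + 1306 + 1741 = 16820 mol/s.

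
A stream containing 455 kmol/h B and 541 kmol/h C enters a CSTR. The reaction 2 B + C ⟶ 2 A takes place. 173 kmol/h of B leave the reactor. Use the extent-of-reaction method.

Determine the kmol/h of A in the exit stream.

For B: n = n₀ − 2ξ → 173 = 455 − 2ξ, giving ξ = 141 kmol/h.
Outlet amounts (n = n₀ + ν ξ):
  B: 455 − 2(141) = 173
  C: 541 − 1(141) = 400
  A: 0 + 2(141) = 282

282 kmol/h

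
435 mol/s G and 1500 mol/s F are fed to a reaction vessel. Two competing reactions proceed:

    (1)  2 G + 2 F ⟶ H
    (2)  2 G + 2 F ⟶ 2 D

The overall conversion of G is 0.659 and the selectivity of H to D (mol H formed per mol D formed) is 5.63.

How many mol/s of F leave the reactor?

Conversion of G: G consumed = 0.659 × 435 = 286.7 mol/s = 2ξ₁ + 2ξ₂.
Selectivity: 1ξ₁ / (2ξ₂) = 5.63 → ξ₁ = 11.26 ξ₂.
Substitute: (2·11.26 + 2) ξ₂ = 286.7 → ξ₂ = 11.69 mol/s, ξ₁ = 131.6 mol/s.
Outlet amounts (n = n₀ + Σ ν·ξ):
  G: 435 − 2(131.6) − 2(11.69) = 148.3
  F: 1500 − 2(131.6) − 2(11.69) = 1213
  H: 0 + 1(131.6) = 131.6
  D: 0 + 2(11.69) = 23.38

1210 mol/s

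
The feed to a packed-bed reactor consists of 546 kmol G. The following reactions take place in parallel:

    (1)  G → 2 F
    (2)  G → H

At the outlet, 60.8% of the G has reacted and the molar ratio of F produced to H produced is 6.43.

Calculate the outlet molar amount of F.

Conversion of G: G consumed = 0.608 × 546 = 332 kmol = 1ξ₁ + 1ξ₂.
Selectivity: 2ξ₁ / (1ξ₂) = 6.43 → ξ₁ = 3.215 ξ₂.
Substitute: (1·3.215 + 1) ξ₂ = 332 → ξ₂ = 78.76 kmol, ξ₁ = 253.2 kmol.
Outlet amounts (n = n₀ + Σ ν·ξ):
  G: 546 − 1(253.2) − 1(78.76) = 214
  F: 0 + 2(253.2) = 506.4
  H: 0 + 1(78.76) = 78.76

506 kmol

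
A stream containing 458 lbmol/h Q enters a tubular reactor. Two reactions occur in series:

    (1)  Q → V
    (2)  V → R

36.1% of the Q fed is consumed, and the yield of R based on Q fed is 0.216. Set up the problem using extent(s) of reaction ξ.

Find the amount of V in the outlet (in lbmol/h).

Conversion of Q: Q consumed = 1ξ₁ = 0.361 × 458 → ξ₁ = 165.3 lbmol/h.
Yield of R: 1ξ₂ / 458 = 0.216 → ξ₂ = 98.93 lbmol/h.
Outlet amounts (n = n₀ + Σ ν·ξ):
  Q: 458 − 1(165.3) = 292.7
  V: 0 + 1(165.3) − 1(98.93) = 66.41
  R: 0 + 1(98.93) = 98.93

66.4 lbmol/h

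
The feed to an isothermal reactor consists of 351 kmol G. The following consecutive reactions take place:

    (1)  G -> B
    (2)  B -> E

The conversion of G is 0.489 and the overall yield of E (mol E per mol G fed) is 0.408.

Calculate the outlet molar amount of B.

Conversion of G: G consumed = 1ξ₁ = 0.489 × 351 → ξ₁ = 171.6 kmol.
Yield of E: 1ξ₂ / 351 = 0.408 → ξ₂ = 143.2 kmol.
Outlet amounts (n = n₀ + Σ ν·ξ):
  G: 351 − 1(171.6) = 179.4
  B: 0 + 1(171.6) − 1(143.2) = 28.43
  E: 0 + 1(143.2) = 143.2

28.4 kmol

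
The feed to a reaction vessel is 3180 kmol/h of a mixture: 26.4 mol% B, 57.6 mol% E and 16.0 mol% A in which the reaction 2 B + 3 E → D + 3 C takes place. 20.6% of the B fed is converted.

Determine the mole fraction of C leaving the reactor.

0.0839

B reacted = 0.206 × 839.5 = 172.9 kmol/h; ν_B = −2, so ξ = 172.9/2 = 86.47 kmol/h.
Outlet amounts (n = n₀ + ν ξ):
  B: 839.5 − 2(86.47) = 666.6
  E: 1832 − 3(86.47) = 1572
  D: 0 + 1(86.47) = 86.47
  C: 0 + 3(86.47) = 259.4
  A: 508.8 (inert)
Total out = 3094 kmol/h; y_C = 259.4 / 3094 = 0.08386.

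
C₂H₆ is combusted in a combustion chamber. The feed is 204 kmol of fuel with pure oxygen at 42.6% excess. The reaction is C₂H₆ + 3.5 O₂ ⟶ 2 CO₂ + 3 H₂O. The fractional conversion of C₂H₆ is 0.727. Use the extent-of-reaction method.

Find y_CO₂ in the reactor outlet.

0.229

Stoichiometric O₂ = 3.5 × 204 = 714 kmol; O₂ fed = 714 × 1.426 = 1018 kmol.
Fuel reacted = 0.727 × 204 → ξ = 148.3 kmol.
Outlet (n = n₀ + ν ξ):
  C₂H₆: 204 − 1(148.3) = 55.69
  O₂: 1018 − 3.5(148.3) = 499.1
  CO₂: 0 + 2(148.3) = 296.6
  H₂O: 0 + 3(148.3) = 444.9
Total out = 1296 kmol; y_CO₂ = 296.6 / 1296 = 0.2288.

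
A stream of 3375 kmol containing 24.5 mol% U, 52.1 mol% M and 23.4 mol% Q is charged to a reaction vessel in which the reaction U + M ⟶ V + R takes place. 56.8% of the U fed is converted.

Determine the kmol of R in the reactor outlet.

470 kmol

U reacted = 0.568 × 826.9 = 469.7 kmol; ν_U = −1, so ξ = 469.7/1 = 469.7 kmol.
Outlet amounts (n = n₀ + ν ξ):
  U: 826.9 − 1(469.7) = 357.2
  M: 1758 − 1(469.7) = 1289
  V: 0 + 1(469.7) = 469.7
  R: 0 + 1(469.7) = 469.7
  Q: 789.8 (inert)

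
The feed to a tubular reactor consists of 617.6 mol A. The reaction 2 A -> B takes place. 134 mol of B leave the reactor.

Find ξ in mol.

ξ = 134 mol

For B: n = n₀ + 1ξ → 134 = 0 + 1ξ, giving ξ = 134 mol.
Outlet amounts (n = n₀ + ν ξ):
  A: 617.6 − 2(134) = 349.6
  B: 0 + 1(134) = 134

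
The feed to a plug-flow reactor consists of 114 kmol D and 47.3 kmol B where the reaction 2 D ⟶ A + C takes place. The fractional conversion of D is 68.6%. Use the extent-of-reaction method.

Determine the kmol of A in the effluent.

D reacted = 0.686 × 114 = 78.2 kmol; ν_D = −2, so ξ = 78.2/2 = 39.1 kmol.
Outlet amounts (n = n₀ + ν ξ):
  D: 114 − 2(39.1) = 35.8
  A: 0 + 1(39.1) = 39.1
  C: 0 + 1(39.1) = 39.1
  B: 47.3 (inert)

39.1 kmol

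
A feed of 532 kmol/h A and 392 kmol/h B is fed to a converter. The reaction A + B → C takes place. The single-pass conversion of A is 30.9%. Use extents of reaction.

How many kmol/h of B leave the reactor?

228 kmol/h

A reacted = 0.309 × 532 = 164.4 kmol/h; ν_A = −1, so ξ = 164.4/1 = 164.4 kmol/h.
Outlet amounts (n = n₀ + ν ξ):
  A: 532 − 1(164.4) = 367.6
  B: 392 − 1(164.4) = 227.6
  C: 0 + 1(164.4) = 164.4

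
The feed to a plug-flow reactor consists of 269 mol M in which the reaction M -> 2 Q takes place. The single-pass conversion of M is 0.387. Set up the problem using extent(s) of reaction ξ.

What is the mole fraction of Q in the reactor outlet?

0.558

M reacted = 0.387 × 269 = 104.1 mol; ν_M = −1, so ξ = 104.1/1 = 104.1 mol.
Outlet amounts (n = n₀ + ν ξ):
  M: 269 − 1(104.1) = 164.9
  Q: 0 + 2(104.1) = 208.2
Total out = 373.1 mol; y_Q = 208.2 / 373.1 = 0.558.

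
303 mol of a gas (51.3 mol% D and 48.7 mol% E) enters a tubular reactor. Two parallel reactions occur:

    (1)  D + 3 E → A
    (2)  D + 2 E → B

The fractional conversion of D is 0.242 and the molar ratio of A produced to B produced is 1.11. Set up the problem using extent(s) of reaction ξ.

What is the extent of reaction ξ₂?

Conversion of D: D consumed = 0.242 × 155.4 = 37.62 mol = 1ξ₁ + 1ξ₂.
Selectivity: 1ξ₁ / (1ξ₂) = 1.11 → ξ₁ = 1.11 ξ₂.
Substitute: (1·1.11 + 1) ξ₂ = 37.62 → ξ₂ = 17.83 mol, ξ₁ = 19.79 mol.
Outlet amounts (n = n₀ + Σ ν·ξ):
  D: 155.4 − 1(19.79) − 1(17.83) = 117.8
  E: 147.6 − 3(19.79) − 2(17.83) = 52.54
  A: 0 + 1(19.79) = 19.79
  B: 0 + 1(17.83) = 17.83

ξ₂ = 17.8 mol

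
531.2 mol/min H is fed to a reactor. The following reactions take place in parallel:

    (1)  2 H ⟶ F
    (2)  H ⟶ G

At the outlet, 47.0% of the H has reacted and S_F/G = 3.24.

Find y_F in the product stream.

0.256

Conversion of H: H consumed = 0.47 × 531.2 = 249.7 mol/min = 2ξ₁ + 1ξ₂.
Selectivity: 1ξ₁ / (1ξ₂) = 3.24 → ξ₁ = 3.24 ξ₂.
Substitute: (2·3.24 + 1) ξ₂ = 249.7 → ξ₂ = 33.38 mol/min, ξ₁ = 108.1 mol/min.
Outlet amounts (n = n₀ + Σ ν·ξ):
  H: 531.2 − 2(108.1) − 1(33.38) = 281.5
  F: 0 + 1(108.1) = 108.1
  G: 0 + 1(33.38) = 33.38
Total out = 423.1 mol/min; y_F = 108.1 / 423.1 = 0.2556.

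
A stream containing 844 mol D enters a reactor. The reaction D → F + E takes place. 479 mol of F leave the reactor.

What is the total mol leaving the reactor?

1320 mol

For F: n = n₀ + 1ξ → 479 = 0 + 1ξ, giving ξ = 479 mol.
Outlet amounts (n = n₀ + ν ξ):
  D: 844 − 1(479) = 365
  F: 0 + 1(479) = 479
  E: 0 + 1(479) = 479
Total out = 365 + 479 + 479 = 1323 mol.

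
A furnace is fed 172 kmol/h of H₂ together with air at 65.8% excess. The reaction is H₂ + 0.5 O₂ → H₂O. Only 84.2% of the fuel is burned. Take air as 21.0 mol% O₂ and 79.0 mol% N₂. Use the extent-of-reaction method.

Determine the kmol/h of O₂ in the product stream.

Stoichiometric O₂ = 0.5 × 172 = 86 kmol/h; O₂ fed = 86 × 1.658 = 142.6 kmol/h.
N₂ fed = 142.6 × 79/21 = 536.4 kmol/h.
Fuel reacted = 0.842 × 172 → ξ = 144.8 kmol/h.
Outlet (n = n₀ + ν ξ):
  H₂: 172 − 1(144.8) = 27.18
  O₂: 142.6 − 0.5(144.8) = 70.18
  N₂: 536.4 (inert)
  H₂O: 0 + 1(144.8) = 144.8

70.2 kmol/h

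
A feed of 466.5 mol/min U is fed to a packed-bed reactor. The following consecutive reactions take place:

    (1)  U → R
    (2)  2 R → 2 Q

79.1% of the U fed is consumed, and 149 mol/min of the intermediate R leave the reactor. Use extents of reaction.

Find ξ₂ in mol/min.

ξ₂ = 110 mol/min

Conversion of U: U consumed = 1ξ₁ = 0.791 × 466.5 → ξ₁ = 369 mol/min.
R balance: n_R = 0 + 1ξ₁ − 2ξ₂ = 149 → ξ₂ = (1·369 − 149)/2 = 110 mol/min.
Outlet amounts (n = n₀ + Σ ν·ξ):
  U: 466.5 − 1(369) = 97.5
  R: 0 + 1(369) − 2(110) = 149
  Q: 0 + 2(110) = 220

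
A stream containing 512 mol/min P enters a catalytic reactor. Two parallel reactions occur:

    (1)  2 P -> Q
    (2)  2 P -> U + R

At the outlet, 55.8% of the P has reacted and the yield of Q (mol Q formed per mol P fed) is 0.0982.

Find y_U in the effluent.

0.2

Yield of Q: 1ξ₁ / 512 = 0.0982 → ξ₁ = 50.28 mol/min.
Conversion of P: 2ξ₁ + 2ξ₂ = 0.558 × 512 = 285.7 → ξ₂ = 92.57 mol/min.
Outlet amounts (n = n₀ + Σ ν·ξ):
  P: 512 − 2(50.28) − 2(92.57) = 226.3
  Q: 0 + 1(50.28) = 50.28
  U: 0 + 1(92.57) = 92.57
  R: 0 + 1(92.57) = 92.57
Total out = 461.7 mol/min; y_U = 92.57 / 461.7 = 0.2005.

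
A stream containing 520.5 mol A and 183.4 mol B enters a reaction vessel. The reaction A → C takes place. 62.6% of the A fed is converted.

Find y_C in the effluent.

0.463

A reacted = 0.626 × 520.5 = 325.8 mol; ν_A = −1, so ξ = 325.8/1 = 325.8 mol.
Outlet amounts (n = n₀ + ν ξ):
  A: 520.5 − 1(325.8) = 194.7
  C: 0 + 1(325.8) = 325.8
  B: 183.4 (inert)
Total out = 703.9 mol; y_C = 325.8 / 703.9 = 0.4629.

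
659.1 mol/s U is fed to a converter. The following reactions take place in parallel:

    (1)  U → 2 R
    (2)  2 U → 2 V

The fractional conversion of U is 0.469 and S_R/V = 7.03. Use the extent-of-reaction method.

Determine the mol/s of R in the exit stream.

481 mol/s

Conversion of U: U consumed = 0.469 × 659.1 = 309.1 mol/s = 1ξ₁ + 2ξ₂.
Selectivity: 2ξ₁ / (2ξ₂) = 7.03 → ξ₁ = 7.03 ξ₂.
Substitute: (1·7.03 + 2) ξ₂ = 309.1 → ξ₂ = 34.23 mol/s, ξ₁ = 240.7 mol/s.
Outlet amounts (n = n₀ + Σ ν·ξ):
  U: 659.1 − 1(240.7) − 2(34.23) = 350
  R: 0 + 2(240.7) = 481.3
  V: 0 + 2(34.23) = 68.46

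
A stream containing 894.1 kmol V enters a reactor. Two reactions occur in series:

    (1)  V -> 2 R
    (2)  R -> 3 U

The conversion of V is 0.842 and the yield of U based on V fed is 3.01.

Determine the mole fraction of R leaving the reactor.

Conversion of V: V consumed = 1ξ₁ = 0.842 × 894.1 → ξ₁ = 752.8 kmol.
Yield of U: 3ξ₂ / 894.1 = 3.01 → ξ₂ = 897.1 kmol.
Outlet amounts (n = n₀ + Σ ν·ξ):
  V: 894.1 − 1(752.8) = 141.3
  R: 0 + 2(752.8) − 1(897.1) = 608.6
  U: 0 + 3(897.1) = 2691
Total out = 3441 kmol; y_R = 608.6 / 3441 = 0.1769.

0.177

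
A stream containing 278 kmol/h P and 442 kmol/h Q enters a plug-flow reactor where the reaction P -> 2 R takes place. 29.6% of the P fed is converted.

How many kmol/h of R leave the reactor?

P reacted = 0.296 × 278 = 82.29 kmol/h; ν_P = −1, so ξ = 82.29/1 = 82.29 kmol/h.
Outlet amounts (n = n₀ + ν ξ):
  P: 278 − 1(82.29) = 195.7
  R: 0 + 2(82.29) = 164.6
  Q: 442 (inert)

165 kmol/h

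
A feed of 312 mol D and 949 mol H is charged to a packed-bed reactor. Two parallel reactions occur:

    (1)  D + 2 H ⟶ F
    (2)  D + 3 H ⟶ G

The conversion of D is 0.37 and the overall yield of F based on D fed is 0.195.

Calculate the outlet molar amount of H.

664 mol

Yield of F: 1ξ₁ / 312 = 0.195 → ξ₁ = 60.84 mol.
Conversion of D: 1ξ₁ + 1ξ₂ = 0.37 × 312 = 115.4 → ξ₂ = 54.6 mol.
Outlet amounts (n = n₀ + Σ ν·ξ):
  D: 312 − 1(60.84) − 1(54.6) = 196.6
  H: 949 − 2(60.84) − 3(54.6) = 663.5
  F: 0 + 1(60.84) = 60.84
  G: 0 + 1(54.6) = 54.6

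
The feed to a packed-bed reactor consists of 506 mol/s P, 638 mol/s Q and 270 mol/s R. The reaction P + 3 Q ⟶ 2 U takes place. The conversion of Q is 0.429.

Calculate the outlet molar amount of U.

Q reacted = 0.429 × 638 = 273.7 mol/s; ν_Q = −3, so ξ = 273.7/3 = 91.23 mol/s.
Outlet amounts (n = n₀ + ν ξ):
  P: 506 − 1(91.23) = 414.8
  Q: 638 − 3(91.23) = 364.3
  U: 0 + 2(91.23) = 182.5
  R: 270 (inert)

182 mol/s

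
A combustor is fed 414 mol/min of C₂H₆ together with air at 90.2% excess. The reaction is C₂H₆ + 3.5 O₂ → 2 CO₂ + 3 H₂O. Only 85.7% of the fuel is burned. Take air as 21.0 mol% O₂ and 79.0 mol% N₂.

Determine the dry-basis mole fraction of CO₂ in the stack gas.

0.0561

Stoichiometric O₂ = 3.5 × 414 = 1449 mol/min; O₂ fed = 1449 × 1.902 = 2756 mol/min.
N₂ fed = 2756 × 79/21 = 10370 mol/min.
Fuel reacted = 0.857 × 414 → ξ = 354.8 mol/min.
Outlet (n = n₀ + ν ξ):
  C₂H₆: 414 − 1(354.8) = 59.2
  O₂: 2756 − 3.5(354.8) = 1514
  N₂: 10370 (inert)
  CO₂: 0 + 2(354.8) = 709.6
  H₂O: 0 + 3(354.8) = 1064
Dry total = 12650 mol/min; y_CO₂ (dry) = 709.6 / 12650 = 0.05609.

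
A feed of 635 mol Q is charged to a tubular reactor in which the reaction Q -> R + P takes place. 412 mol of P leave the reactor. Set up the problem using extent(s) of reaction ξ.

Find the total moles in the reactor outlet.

For P: n = n₀ + 1ξ → 412 = 0 + 1ξ, giving ξ = 412 mol.
Outlet amounts (n = n₀ + ν ξ):
  Q: 635 − 1(412) = 223
  R: 0 + 1(412) = 412
  P: 0 + 1(412) = 412
Total out = 223 + 412 + 412 = 1047 mol.

1050 mol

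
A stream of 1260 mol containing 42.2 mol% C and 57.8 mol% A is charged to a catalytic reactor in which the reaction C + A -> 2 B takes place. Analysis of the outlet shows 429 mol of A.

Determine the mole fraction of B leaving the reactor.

For A: n = n₀ − 1ξ → 429 = 728.3 − 1ξ, giving ξ = 299.3 mol.
Outlet amounts (n = n₀ + ν ξ):
  C: 531.7 − 1(299.3) = 232.4
  A: 728.3 − 1(299.3) = 429
  B: 0 + 2(299.3) = 598.6
Total out = 1260 mol; y_B = 598.6 / 1260 = 0.475.

0.475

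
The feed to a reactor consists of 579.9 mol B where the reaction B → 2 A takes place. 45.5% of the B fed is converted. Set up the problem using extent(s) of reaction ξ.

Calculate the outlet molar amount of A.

B reacted = 0.455 × 579.9 = 263.9 mol; ν_B = −1, so ξ = 263.9/1 = 263.9 mol.
Outlet amounts (n = n₀ + ν ξ):
  B: 579.9 − 1(263.9) = 316
  A: 0 + 2(263.9) = 527.7

528 mol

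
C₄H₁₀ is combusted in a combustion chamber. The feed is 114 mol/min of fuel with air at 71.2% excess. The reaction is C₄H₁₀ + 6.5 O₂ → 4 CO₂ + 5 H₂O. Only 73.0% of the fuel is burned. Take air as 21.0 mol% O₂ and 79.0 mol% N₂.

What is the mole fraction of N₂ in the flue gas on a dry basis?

0.814

Stoichiometric O₂ = 6.5 × 114 = 741 mol/min; O₂ fed = 741 × 1.712 = 1269 mol/min.
N₂ fed = 1269 × 79/21 = 4772 mol/min.
Fuel reacted = 0.73 × 114 → ξ = 83.22 mol/min.
Outlet (n = n₀ + ν ξ):
  C₄H₁₀: 114 − 1(83.22) = 30.78
  O₂: 1269 − 6.5(83.22) = 727.7
  N₂: 4772 (inert)
  CO₂: 0 + 4(83.22) = 332.9
  H₂O: 0 + 5(83.22) = 416.1
Dry total = 5864 mol/min; y_N₂ (dry) = 4772 / 5864 = 0.8139.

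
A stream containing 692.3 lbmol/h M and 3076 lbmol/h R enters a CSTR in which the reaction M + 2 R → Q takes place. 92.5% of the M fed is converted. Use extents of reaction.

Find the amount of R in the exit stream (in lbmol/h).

1800 lbmol/h

M reacted = 0.925 × 692.3 = 640.4 lbmol/h; ν_M = −1, so ξ = 640.4/1 = 640.4 lbmol/h.
Outlet amounts (n = n₀ + ν ξ):
  M: 692.3 − 1(640.4) = 51.92
  R: 3076 − 2(640.4) = 1795
  Q: 0 + 1(640.4) = 640.4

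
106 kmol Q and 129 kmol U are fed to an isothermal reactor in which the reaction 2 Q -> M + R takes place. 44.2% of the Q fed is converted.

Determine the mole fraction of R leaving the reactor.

Q reacted = 0.442 × 106 = 46.85 kmol; ν_Q = −2, so ξ = 46.85/2 = 23.43 kmol.
Outlet amounts (n = n₀ + ν ξ):
  Q: 106 − 2(23.43) = 59.15
  M: 0 + 1(23.43) = 23.43
  R: 0 + 1(23.43) = 23.43
  U: 129 (inert)
Total out = 235 kmol; y_R = 23.43 / 235 = 0.09969.

0.0997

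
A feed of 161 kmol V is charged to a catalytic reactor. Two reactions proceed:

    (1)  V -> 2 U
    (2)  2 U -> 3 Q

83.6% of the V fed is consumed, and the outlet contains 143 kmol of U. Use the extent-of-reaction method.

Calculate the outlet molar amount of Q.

189 kmol

Conversion of V: V consumed = 1ξ₁ = 0.836 × 161 → ξ₁ = 134.6 kmol.
U balance: n_U = 0 + 2ξ₁ − 2ξ₂ = 143 → ξ₂ = (2·134.6 − 143)/2 = 63.1 kmol.
Outlet amounts (n = n₀ + Σ ν·ξ):
  V: 161 − 1(134.6) = 26.4
  U: 0 + 2(134.6) − 2(63.1) = 143
  Q: 0 + 3(63.1) = 189.3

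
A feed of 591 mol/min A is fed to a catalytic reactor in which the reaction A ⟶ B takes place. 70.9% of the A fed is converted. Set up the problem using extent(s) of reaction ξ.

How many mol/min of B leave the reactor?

A reacted = 0.709 × 591 = 419 mol/min; ν_A = −1, so ξ = 419/1 = 419 mol/min.
Outlet amounts (n = n₀ + ν ξ):
  A: 591 − 1(419) = 172
  B: 0 + 1(419) = 419

419 mol/min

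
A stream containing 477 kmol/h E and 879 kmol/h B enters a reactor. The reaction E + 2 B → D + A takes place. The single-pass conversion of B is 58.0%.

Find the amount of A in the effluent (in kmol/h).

B reacted = 0.58 × 879 = 509.8 kmol/h; ν_B = −2, so ξ = 509.8/2 = 254.9 kmol/h.
Outlet amounts (n = n₀ + ν ξ):
  E: 477 − 1(254.9) = 222.1
  B: 879 − 2(254.9) = 369.2
  D: 0 + 1(254.9) = 254.9
  A: 0 + 1(254.9) = 254.9

255 kmol/h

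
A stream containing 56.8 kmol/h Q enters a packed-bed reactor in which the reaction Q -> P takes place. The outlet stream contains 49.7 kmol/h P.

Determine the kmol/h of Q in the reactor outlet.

For P: n = n₀ + 1ξ → 49.7 = 0 + 1ξ, giving ξ = 49.7 kmol/h.
Outlet amounts (n = n₀ + ν ξ):
  Q: 56.8 − 1(49.7) = 7.1
  P: 0 + 1(49.7) = 49.7

7.1 kmol/h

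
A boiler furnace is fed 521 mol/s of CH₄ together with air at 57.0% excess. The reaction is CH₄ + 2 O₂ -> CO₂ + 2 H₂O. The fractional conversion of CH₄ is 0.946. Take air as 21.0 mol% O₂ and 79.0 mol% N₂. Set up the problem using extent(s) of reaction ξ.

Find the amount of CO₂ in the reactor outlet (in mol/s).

Stoichiometric O₂ = 2 × 521 = 1042 mol/s; O₂ fed = 1042 × 1.570 = 1636 mol/s.
N₂ fed = 1636 × 79/21 = 6154 mol/s.
Fuel reacted = 0.946 × 521 → ξ = 492.9 mol/s.
Outlet (n = n₀ + ν ξ):
  CH₄: 521 − 1(492.9) = 28.13
  O₂: 1636 − 2(492.9) = 650.2
  N₂: 6154 (inert)
  CO₂: 0 + 1(492.9) = 492.9
  H₂O: 0 + 2(492.9) = 985.7

493 mol/s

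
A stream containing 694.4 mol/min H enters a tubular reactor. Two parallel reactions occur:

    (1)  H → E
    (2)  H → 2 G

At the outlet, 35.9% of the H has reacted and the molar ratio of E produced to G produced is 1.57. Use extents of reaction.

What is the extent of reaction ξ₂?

ξ₂ = 60.2 mol/min

Conversion of H: H consumed = 0.359 × 694.4 = 249.3 mol/min = 1ξ₁ + 1ξ₂.
Selectivity: 1ξ₁ / (2ξ₂) = 1.57 → ξ₁ = 3.14 ξ₂.
Substitute: (1·3.14 + 1) ξ₂ = 249.3 → ξ₂ = 60.21 mol/min, ξ₁ = 189.1 mol/min.
Outlet amounts (n = n₀ + Σ ν·ξ):
  H: 694.4 − 1(189.1) − 1(60.21) = 445.1
  E: 0 + 1(189.1) = 189.1
  G: 0 + 2(60.21) = 120.4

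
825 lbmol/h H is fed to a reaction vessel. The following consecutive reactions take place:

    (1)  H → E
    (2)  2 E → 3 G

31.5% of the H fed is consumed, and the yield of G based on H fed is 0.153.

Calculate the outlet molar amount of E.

176 lbmol/h

Conversion of H: H consumed = 1ξ₁ = 0.315 × 825 → ξ₁ = 259.9 lbmol/h.
Yield of G: 3ξ₂ / 825 = 0.153 → ξ₂ = 42.07 lbmol/h.
Outlet amounts (n = n₀ + Σ ν·ξ):
  H: 825 − 1(259.9) = 565.1
  E: 0 + 1(259.9) − 2(42.07) = 175.7
  G: 0 + 3(42.07) = 126.2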